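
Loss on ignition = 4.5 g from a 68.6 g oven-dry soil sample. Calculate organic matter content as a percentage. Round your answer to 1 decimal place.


Step 1: OM% = 100 * LOI / sample mass
Step 2: OM = 100 * 4.5 / 68.6
Step 3: OM = 6.6%

6.6


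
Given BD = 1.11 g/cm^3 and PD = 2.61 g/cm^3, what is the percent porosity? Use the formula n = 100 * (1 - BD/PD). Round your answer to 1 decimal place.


Step 1: Formula: n = 100 * (1 - BD / PD)
Step 2: n = 100 * (1 - 1.11 / 2.61)
Step 3: n = 100 * (1 - 0.42529)
Step 4: n = 57.5%

57.5


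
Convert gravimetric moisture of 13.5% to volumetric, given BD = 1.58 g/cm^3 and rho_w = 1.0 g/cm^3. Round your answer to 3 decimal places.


Step 1: theta = (w / 100) * BD / rho_w
Step 2: theta = (13.5 / 100) * 1.58 / 1.0
Step 3: theta = 0.135 * 1.58
Step 4: theta = 0.213

0.213


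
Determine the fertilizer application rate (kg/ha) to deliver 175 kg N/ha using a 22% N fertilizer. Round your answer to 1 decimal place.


Step 1: Fertilizer rate = target N / (N content / 100)
Step 2: Rate = 175 / (22 / 100)
Step 3: Rate = 175 / 0.22
Step 4: Rate = 795.5 kg/ha

795.5


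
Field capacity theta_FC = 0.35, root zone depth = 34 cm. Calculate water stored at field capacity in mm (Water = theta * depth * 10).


Step 1: Water (mm) = theta_FC * depth (cm) * 10
Step 2: Water = 0.35 * 34 * 10
Step 3: Water = 119.0 mm

119.0


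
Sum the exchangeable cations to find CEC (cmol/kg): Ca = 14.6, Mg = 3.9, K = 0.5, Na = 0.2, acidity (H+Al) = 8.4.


Step 1: CEC = Ca + Mg + K + Na + (H+Al)
Step 2: CEC = 14.6 + 3.9 + 0.5 + 0.2 + 8.4
Step 3: CEC = 27.6 cmol/kg

27.6


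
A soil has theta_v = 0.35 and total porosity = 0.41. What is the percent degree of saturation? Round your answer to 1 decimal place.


Step 1: S = 100 * theta_v / n
Step 2: S = 100 * 0.35 / 0.41
Step 3: S = 85.4%

85.4


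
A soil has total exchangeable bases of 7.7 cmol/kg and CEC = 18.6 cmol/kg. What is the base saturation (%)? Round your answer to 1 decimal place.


Step 1: BS = 100 * (sum of bases) / CEC
Step 2: BS = 100 * 7.7 / 18.6
Step 3: BS = 41.4%

41.4


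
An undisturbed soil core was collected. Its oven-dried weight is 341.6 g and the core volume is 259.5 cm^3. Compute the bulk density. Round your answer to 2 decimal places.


Step 1: Identify the formula: BD = dry mass / volume
Step 2: Substitute values: BD = 341.6 / 259.5
Step 3: BD = 1.32 g/cm^3

1.32


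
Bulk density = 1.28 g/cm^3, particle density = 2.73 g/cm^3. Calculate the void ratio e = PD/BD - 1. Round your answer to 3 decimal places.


Step 1: e = PD / BD - 1
Step 2: e = 2.73 / 1.28 - 1
Step 3: e = 2.13281 - 1
Step 4: e = 1.133

1.133


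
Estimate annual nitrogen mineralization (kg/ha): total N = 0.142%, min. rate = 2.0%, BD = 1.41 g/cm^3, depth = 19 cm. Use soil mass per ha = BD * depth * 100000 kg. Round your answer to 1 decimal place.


Step 1: Soil mass per ha = BD * depth * 100000 = 1.41 * 19 * 100000 = 2679000 kg
Step 2: Total N pool = soil mass * N%/100 = 2679000 * 0.142/100 = 3804.18 kg/ha
Step 3: N mineralized = N pool * rate%/100 = 3804.18 * 2.0/100 = 76.1 kg/ha/yr

76.1


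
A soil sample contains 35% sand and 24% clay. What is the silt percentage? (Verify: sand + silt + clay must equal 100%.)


Step 1: sand + silt + clay = 100%
Step 2: silt = 100 - sand - clay
Step 3: silt = 100 - 35 - 24
Step 4: silt = 41%

41


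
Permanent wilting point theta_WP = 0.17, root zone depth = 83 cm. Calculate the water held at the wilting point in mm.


Step 1: Water (mm) = theta_WP * depth * 10
Step 2: Water = 0.17 * 83 * 10
Step 3: Water = 141.1 mm

141.1


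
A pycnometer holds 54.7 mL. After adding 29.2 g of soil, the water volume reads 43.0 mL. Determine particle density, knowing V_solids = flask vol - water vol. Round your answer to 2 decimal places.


Step 1: Volume of solids = flask volume - water volume with soil
Step 2: V_solids = 54.7 - 43.0 = 11.7 mL
Step 3: Particle density = mass / V_solids = 29.2 / 11.7 = 2.5 g/cm^3

2.5


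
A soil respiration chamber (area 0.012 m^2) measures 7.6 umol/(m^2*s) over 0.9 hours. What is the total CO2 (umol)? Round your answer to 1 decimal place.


Step 1: Convert time to seconds: 0.9 hr * 3600 = 3240.0 s
Step 2: Total = flux * area * time_s
Step 3: Total = 7.6 * 0.012 * 3240.0
Step 4: Total = 295.5 umol

295.5


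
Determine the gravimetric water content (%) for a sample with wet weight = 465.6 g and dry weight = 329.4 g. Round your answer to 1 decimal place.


Step 1: Water mass = wet - dry = 465.6 - 329.4 = 136.2 g
Step 2: w = 100 * water mass / dry mass
Step 3: w = 100 * 136.2 / 329.4 = 41.3%

41.3


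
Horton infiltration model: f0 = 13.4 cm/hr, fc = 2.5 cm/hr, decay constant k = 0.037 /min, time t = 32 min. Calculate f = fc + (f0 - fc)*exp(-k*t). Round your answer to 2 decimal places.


Step 1: f = fc + (f0 - fc) * exp(-k * t)
Step 2: exp(-0.037 * 32) = 0.306052
Step 3: f = 2.5 + (13.4 - 2.5) * 0.306052
Step 4: f = 2.5 + 10.9 * 0.306052
Step 5: f = 5.84 cm/hr

5.84


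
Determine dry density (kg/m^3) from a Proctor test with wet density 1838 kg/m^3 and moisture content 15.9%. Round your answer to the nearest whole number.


Step 1: Dry density = wet density / (1 + w/100)
Step 2: Dry density = 1838 / (1 + 15.9/100)
Step 3: Dry density = 1838 / 1.159
Step 4: Dry density = 1586 kg/m^3

1586


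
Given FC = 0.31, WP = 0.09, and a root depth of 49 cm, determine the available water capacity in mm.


Step 1: Available water = (FC - WP) * depth * 10
Step 2: AW = (0.31 - 0.09) * 49 * 10
Step 3: AW = 0.22 * 49 * 10
Step 4: AW = 107.8 mm

107.8


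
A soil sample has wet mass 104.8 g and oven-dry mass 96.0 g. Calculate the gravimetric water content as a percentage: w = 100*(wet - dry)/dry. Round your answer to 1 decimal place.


Step 1: Water mass = wet - dry = 104.8 - 96.0 = 8.8 g
Step 2: w = 100 * water mass / dry mass
Step 3: w = 100 * 8.8 / 96.0 = 9.2%

9.2


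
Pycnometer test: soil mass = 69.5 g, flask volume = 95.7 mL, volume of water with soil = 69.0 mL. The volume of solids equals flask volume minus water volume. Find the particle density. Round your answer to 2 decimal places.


Step 1: Volume of solids = flask volume - water volume with soil
Step 2: V_solids = 95.7 - 69.0 = 26.7 mL
Step 3: Particle density = mass / V_solids = 69.5 / 26.7 = 2.6 g/cm^3

2.6


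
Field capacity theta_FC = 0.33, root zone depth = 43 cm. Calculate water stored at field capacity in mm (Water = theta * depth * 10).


Step 1: Water (mm) = theta_FC * depth (cm) * 10
Step 2: Water = 0.33 * 43 * 10
Step 3: Water = 141.9 mm

141.9


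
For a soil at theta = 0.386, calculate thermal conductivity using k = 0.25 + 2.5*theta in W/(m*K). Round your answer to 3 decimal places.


Step 1: k = 0.25 + 2.5 * theta
Step 2: k = 0.25 + 2.5 * 0.386
Step 3: k = 0.25 + 0.965
Step 4: k = 1.215 W/(m*K)

1.215


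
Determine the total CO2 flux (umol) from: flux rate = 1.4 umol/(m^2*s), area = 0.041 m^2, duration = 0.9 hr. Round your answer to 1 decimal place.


Step 1: Convert time to seconds: 0.9 hr * 3600 = 3240.0 s
Step 2: Total = flux * area * time_s
Step 3: Total = 1.4 * 0.041 * 3240.0
Step 4: Total = 186.0 umol

186.0


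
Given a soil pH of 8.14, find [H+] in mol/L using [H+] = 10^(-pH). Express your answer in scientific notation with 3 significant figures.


Step 1: [H+] = 10^(-pH)
Step 2: [H+] = 10^(-8.14)
Step 3: [H+] = 7.24e-09 mol/L

7.24e-09


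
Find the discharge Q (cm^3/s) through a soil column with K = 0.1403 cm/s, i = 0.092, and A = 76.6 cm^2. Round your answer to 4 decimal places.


Step 1: Apply Darcy's law: Q = K * i * A
Step 2: Q = 0.1403 * 0.092 * 76.6
Step 3: Q = 0.9887 cm^3/s

0.9887


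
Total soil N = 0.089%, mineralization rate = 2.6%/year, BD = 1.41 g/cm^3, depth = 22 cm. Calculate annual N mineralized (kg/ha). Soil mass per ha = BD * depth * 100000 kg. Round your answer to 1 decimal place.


Step 1: Soil mass per ha = BD * depth * 100000 = 1.41 * 22 * 100000 = 3102000 kg
Step 2: Total N pool = soil mass * N%/100 = 3102000 * 0.089/100 = 2760.78 kg/ha
Step 3: N mineralized = N pool * rate%/100 = 2760.78 * 2.6/100 = 71.8 kg/ha/yr

71.8


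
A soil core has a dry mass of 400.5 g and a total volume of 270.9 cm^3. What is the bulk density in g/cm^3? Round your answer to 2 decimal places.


Step 1: Identify the formula: BD = dry mass / volume
Step 2: Substitute values: BD = 400.5 / 270.9
Step 3: BD = 1.48 g/cm^3

1.48


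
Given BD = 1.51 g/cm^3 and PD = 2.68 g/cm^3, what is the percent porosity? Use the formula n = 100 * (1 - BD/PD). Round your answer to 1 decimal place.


Step 1: Formula: n = 100 * (1 - BD / PD)
Step 2: n = 100 * (1 - 1.51 / 2.68)
Step 3: n = 100 * (1 - 0.56343)
Step 4: n = 43.7%

43.7


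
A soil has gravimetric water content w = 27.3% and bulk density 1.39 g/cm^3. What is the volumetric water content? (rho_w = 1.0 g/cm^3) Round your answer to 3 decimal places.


Step 1: theta = (w / 100) * BD / rho_w
Step 2: theta = (27.3 / 100) * 1.39 / 1.0
Step 3: theta = 0.273 * 1.39
Step 4: theta = 0.379

0.379


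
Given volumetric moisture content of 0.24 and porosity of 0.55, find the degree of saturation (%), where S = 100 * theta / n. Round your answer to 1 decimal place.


Step 1: S = 100 * theta_v / n
Step 2: S = 100 * 0.24 / 0.55
Step 3: S = 43.6%

43.6


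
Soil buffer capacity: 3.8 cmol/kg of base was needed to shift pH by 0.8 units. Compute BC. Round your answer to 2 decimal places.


Step 1: BC = change in base / change in pH
Step 2: BC = 3.8 / 0.8
Step 3: BC = 4.75 cmol/(kg*pH unit)

4.75


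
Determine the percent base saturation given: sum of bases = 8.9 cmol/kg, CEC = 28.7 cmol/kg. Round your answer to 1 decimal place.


Step 1: BS = 100 * (sum of bases) / CEC
Step 2: BS = 100 * 8.9 / 28.7
Step 3: BS = 31.0%

31.0


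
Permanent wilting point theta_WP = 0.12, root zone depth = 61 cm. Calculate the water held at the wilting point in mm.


Step 1: Water (mm) = theta_WP * depth * 10
Step 2: Water = 0.12 * 61 * 10
Step 3: Water = 73.2 mm

73.2


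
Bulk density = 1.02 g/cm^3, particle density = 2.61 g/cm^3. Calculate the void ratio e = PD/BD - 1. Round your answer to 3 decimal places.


Step 1: e = PD / BD - 1
Step 2: e = 2.61 / 1.02 - 1
Step 3: e = 2.55882 - 1
Step 4: e = 1.559

1.559


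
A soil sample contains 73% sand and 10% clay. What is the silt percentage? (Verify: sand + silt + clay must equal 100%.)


Step 1: sand + silt + clay = 100%
Step 2: silt = 100 - sand - clay
Step 3: silt = 100 - 73 - 10
Step 4: silt = 17%

17


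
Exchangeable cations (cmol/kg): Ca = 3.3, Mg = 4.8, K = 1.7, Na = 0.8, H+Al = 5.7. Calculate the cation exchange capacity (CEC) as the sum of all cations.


Step 1: CEC = Ca + Mg + K + Na + (H+Al)
Step 2: CEC = 3.3 + 4.8 + 1.7 + 0.8 + 5.7
Step 3: CEC = 16.3 cmol/kg

16.3


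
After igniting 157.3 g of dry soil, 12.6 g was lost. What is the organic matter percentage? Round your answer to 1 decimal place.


Step 1: OM% = 100 * LOI / sample mass
Step 2: OM = 100 * 12.6 / 157.3
Step 3: OM = 8.0%

8.0


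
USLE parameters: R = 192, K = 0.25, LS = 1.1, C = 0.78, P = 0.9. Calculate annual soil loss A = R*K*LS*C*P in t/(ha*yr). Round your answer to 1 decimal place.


Step 1: A = R * K * LS * C * P
Step 2: R * K = 192 * 0.25 = 48.0
Step 3: (R*K) * LS = 48.0 * 1.1 = 52.8
Step 4: * C * P = 52.8 * 0.78 * 0.9 = 37.1
Step 5: A = 37.1 t/(ha*yr)

37.1


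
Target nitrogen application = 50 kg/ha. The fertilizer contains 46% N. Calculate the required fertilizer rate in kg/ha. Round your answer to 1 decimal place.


Step 1: Fertilizer rate = target N / (N content / 100)
Step 2: Rate = 50 / (46 / 100)
Step 3: Rate = 50 / 0.46
Step 4: Rate = 108.7 kg/ha

108.7


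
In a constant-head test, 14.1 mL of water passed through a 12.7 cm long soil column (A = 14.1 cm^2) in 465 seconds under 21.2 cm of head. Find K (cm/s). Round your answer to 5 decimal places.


Step 1: K = Q * L / (A * t * h)
Step 2: Numerator = 14.1 * 12.7 = 179.07
Step 3: Denominator = 14.1 * 465 * 21.2 = 138997.8
Step 4: K = 179.07 / 138997.8 = 0.00129 cm/s

0.00129


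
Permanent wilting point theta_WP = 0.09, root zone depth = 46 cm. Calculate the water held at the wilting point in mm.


Step 1: Water (mm) = theta_WP * depth * 10
Step 2: Water = 0.09 * 46 * 10
Step 3: Water = 41.4 mm

41.4


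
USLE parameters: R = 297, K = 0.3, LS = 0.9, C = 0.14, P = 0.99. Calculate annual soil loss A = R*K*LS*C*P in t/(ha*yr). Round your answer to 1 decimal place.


Step 1: A = R * K * LS * C * P
Step 2: R * K = 297 * 0.3 = 89.1
Step 3: (R*K) * LS = 89.1 * 0.9 = 80.19
Step 4: * C * P = 80.19 * 0.14 * 0.99 = 11.1
Step 5: A = 11.1 t/(ha*yr)

11.1


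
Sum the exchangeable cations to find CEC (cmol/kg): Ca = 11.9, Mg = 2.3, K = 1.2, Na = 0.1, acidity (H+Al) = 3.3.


Step 1: CEC = Ca + Mg + K + Na + (H+Al)
Step 2: CEC = 11.9 + 2.3 + 1.2 + 0.1 + 3.3
Step 3: CEC = 18.8 cmol/kg

18.8


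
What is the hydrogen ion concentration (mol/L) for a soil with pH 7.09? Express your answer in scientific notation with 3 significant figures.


Step 1: [H+] = 10^(-pH)
Step 2: [H+] = 10^(-7.09)
Step 3: [H+] = 8.13e-08 mol/L

8.13e-08


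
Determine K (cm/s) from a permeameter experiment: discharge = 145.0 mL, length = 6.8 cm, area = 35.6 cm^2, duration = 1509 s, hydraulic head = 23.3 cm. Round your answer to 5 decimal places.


Step 1: K = Q * L / (A * t * h)
Step 2: Numerator = 145.0 * 6.8 = 986.0
Step 3: Denominator = 35.6 * 1509 * 23.3 = 1251685.32
Step 4: K = 986.0 / 1251685.32 = 0.00079 cm/s

0.00079


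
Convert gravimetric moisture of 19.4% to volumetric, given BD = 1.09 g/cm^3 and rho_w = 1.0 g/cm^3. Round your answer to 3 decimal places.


Step 1: theta = (w / 100) * BD / rho_w
Step 2: theta = (19.4 / 100) * 1.09 / 1.0
Step 3: theta = 0.194 * 1.09
Step 4: theta = 0.211

0.211


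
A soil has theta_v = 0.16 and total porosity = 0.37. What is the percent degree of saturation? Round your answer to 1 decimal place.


Step 1: S = 100 * theta_v / n
Step 2: S = 100 * 0.16 / 0.37
Step 3: S = 43.2%

43.2


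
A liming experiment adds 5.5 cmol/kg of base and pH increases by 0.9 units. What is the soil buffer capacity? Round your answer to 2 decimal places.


Step 1: BC = change in base / change in pH
Step 2: BC = 5.5 / 0.9
Step 3: BC = 6.11 cmol/(kg*pH unit)

6.11


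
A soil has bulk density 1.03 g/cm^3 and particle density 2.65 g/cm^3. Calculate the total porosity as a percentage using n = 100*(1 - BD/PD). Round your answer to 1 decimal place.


Step 1: Formula: n = 100 * (1 - BD / PD)
Step 2: n = 100 * (1 - 1.03 / 2.65)
Step 3: n = 100 * (1 - 0.38868)
Step 4: n = 61.1%

61.1


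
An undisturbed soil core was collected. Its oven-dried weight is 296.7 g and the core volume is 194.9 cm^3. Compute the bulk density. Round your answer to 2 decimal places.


Step 1: Identify the formula: BD = dry mass / volume
Step 2: Substitute values: BD = 296.7 / 194.9
Step 3: BD = 1.52 g/cm^3

1.52


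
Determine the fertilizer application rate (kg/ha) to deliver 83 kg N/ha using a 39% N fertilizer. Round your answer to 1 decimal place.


Step 1: Fertilizer rate = target N / (N content / 100)
Step 2: Rate = 83 / (39 / 100)
Step 3: Rate = 83 / 0.39
Step 4: Rate = 212.8 kg/ha

212.8


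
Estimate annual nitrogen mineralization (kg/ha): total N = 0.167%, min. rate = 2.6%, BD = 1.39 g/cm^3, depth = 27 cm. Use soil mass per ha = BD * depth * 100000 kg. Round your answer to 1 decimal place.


Step 1: Soil mass per ha = BD * depth * 100000 = 1.39 * 27 * 100000 = 3753000 kg
Step 2: Total N pool = soil mass * N%/100 = 3753000 * 0.167/100 = 6267.51 kg/ha
Step 3: N mineralized = N pool * rate%/100 = 6267.51 * 2.6/100 = 163.0 kg/ha/yr

163.0


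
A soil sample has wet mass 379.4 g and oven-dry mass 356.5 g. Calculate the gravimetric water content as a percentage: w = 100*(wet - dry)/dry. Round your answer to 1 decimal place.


Step 1: Water mass = wet - dry = 379.4 - 356.5 = 22.9 g
Step 2: w = 100 * water mass / dry mass
Step 3: w = 100 * 22.9 / 356.5 = 6.4%

6.4


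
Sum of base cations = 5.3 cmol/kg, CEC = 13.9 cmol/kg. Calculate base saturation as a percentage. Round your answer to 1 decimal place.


Step 1: BS = 100 * (sum of bases) / CEC
Step 2: BS = 100 * 5.3 / 13.9
Step 3: BS = 38.1%

38.1


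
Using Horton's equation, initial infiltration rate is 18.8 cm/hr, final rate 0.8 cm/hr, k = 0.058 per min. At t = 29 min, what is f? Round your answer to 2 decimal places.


Step 1: f = fc + (f0 - fc) * exp(-k * t)
Step 2: exp(-0.058 * 29) = 0.186002
Step 3: f = 0.8 + (18.8 - 0.8) * 0.186002
Step 4: f = 0.8 + 18.0 * 0.186002
Step 5: f = 4.15 cm/hr

4.15


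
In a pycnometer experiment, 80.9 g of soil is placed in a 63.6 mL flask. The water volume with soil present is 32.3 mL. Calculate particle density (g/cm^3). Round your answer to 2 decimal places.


Step 1: Volume of solids = flask volume - water volume with soil
Step 2: V_solids = 63.6 - 32.3 = 31.3 mL
Step 3: Particle density = mass / V_solids = 80.9 / 31.3 = 2.58 g/cm^3

2.58


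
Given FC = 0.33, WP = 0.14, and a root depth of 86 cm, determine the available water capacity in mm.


Step 1: Available water = (FC - WP) * depth * 10
Step 2: AW = (0.33 - 0.14) * 86 * 10
Step 3: AW = 0.19 * 86 * 10
Step 4: AW = 163.4 mm

163.4


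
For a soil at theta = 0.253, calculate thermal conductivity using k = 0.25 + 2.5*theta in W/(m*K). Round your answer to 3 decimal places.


Step 1: k = 0.25 + 2.5 * theta
Step 2: k = 0.25 + 2.5 * 0.253
Step 3: k = 0.25 + 0.633
Step 4: k = 0.883 W/(m*K)

0.883


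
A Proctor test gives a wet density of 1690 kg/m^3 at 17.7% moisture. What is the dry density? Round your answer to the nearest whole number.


Step 1: Dry density = wet density / (1 + w/100)
Step 2: Dry density = 1690 / (1 + 17.7/100)
Step 3: Dry density = 1690 / 1.177
Step 4: Dry density = 1436 kg/m^3

1436


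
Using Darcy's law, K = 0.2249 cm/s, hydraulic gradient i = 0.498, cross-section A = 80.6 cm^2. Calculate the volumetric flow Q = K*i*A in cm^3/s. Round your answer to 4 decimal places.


Step 1: Apply Darcy's law: Q = K * i * A
Step 2: Q = 0.2249 * 0.498 * 80.6
Step 3: Q = 9.0272 cm^3/s

9.0272


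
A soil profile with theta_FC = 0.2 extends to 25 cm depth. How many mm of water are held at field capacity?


Step 1: Water (mm) = theta_FC * depth (cm) * 10
Step 2: Water = 0.2 * 25 * 10
Step 3: Water = 50.0 mm

50.0


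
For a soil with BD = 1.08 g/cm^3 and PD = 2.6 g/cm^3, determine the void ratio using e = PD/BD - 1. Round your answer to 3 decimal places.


Step 1: e = PD / BD - 1
Step 2: e = 2.6 / 1.08 - 1
Step 3: e = 2.40741 - 1
Step 4: e = 1.407

1.407


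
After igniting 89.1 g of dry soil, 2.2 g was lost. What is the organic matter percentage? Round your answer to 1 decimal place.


Step 1: OM% = 100 * LOI / sample mass
Step 2: OM = 100 * 2.2 / 89.1
Step 3: OM = 2.5%

2.5


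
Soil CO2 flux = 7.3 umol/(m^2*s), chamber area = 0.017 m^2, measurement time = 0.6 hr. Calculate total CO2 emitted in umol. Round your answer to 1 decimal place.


Step 1: Convert time to seconds: 0.6 hr * 3600 = 2160.0 s
Step 2: Total = flux * area * time_s
Step 3: Total = 7.3 * 0.017 * 2160.0
Step 4: Total = 268.1 umol

268.1


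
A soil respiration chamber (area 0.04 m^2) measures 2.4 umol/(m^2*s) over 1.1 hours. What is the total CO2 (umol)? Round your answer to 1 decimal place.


Step 1: Convert time to seconds: 1.1 hr * 3600 = 3960.0 s
Step 2: Total = flux * area * time_s
Step 3: Total = 2.4 * 0.04 * 3960.0
Step 4: Total = 380.2 umol

380.2


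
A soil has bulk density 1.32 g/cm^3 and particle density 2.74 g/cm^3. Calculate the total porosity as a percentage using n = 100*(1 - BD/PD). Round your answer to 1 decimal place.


Step 1: Formula: n = 100 * (1 - BD / PD)
Step 2: n = 100 * (1 - 1.32 / 2.74)
Step 3: n = 100 * (1 - 0.48175)
Step 4: n = 51.8%

51.8


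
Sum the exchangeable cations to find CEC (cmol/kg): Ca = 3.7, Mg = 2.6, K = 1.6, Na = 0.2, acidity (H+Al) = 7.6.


Step 1: CEC = Ca + Mg + K + Na + (H+Al)
Step 2: CEC = 3.7 + 2.6 + 1.6 + 0.2 + 7.6
Step 3: CEC = 15.7 cmol/kg

15.7


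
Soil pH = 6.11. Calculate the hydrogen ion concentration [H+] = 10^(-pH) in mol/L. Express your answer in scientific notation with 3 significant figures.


Step 1: [H+] = 10^(-pH)
Step 2: [H+] = 10^(-6.11)
Step 3: [H+] = 7.76e-07 mol/L

7.76e-07


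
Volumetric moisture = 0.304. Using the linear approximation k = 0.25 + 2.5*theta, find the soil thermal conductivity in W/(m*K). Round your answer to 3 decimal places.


Step 1: k = 0.25 + 2.5 * theta
Step 2: k = 0.25 + 2.5 * 0.304
Step 3: k = 0.25 + 0.76
Step 4: k = 1.01 W/(m*K)

1.01


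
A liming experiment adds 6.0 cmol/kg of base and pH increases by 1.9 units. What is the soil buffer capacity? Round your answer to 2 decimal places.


Step 1: BC = change in base / change in pH
Step 2: BC = 6.0 / 1.9
Step 3: BC = 3.16 cmol/(kg*pH unit)

3.16


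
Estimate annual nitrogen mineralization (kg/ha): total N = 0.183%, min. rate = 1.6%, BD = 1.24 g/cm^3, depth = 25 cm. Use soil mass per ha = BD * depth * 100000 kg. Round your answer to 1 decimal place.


Step 1: Soil mass per ha = BD * depth * 100000 = 1.24 * 25 * 100000 = 3100000 kg
Step 2: Total N pool = soil mass * N%/100 = 3100000 * 0.183/100 = 5673.0 kg/ha
Step 3: N mineralized = N pool * rate%/100 = 5673.0 * 1.6/100 = 90.8 kg/ha/yr

90.8


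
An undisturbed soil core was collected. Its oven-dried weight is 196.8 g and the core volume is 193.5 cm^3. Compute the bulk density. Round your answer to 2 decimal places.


Step 1: Identify the formula: BD = dry mass / volume
Step 2: Substitute values: BD = 196.8 / 193.5
Step 3: BD = 1.02 g/cm^3

1.02


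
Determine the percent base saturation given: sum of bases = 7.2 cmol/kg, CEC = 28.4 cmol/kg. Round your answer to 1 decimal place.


Step 1: BS = 100 * (sum of bases) / CEC
Step 2: BS = 100 * 7.2 / 28.4
Step 3: BS = 25.4%

25.4


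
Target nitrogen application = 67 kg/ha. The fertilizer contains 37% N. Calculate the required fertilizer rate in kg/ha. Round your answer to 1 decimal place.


Step 1: Fertilizer rate = target N / (N content / 100)
Step 2: Rate = 67 / (37 / 100)
Step 3: Rate = 67 / 0.37
Step 4: Rate = 181.1 kg/ha

181.1


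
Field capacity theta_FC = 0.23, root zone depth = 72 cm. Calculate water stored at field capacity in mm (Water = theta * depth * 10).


Step 1: Water (mm) = theta_FC * depth (cm) * 10
Step 2: Water = 0.23 * 72 * 10
Step 3: Water = 165.6 mm

165.6


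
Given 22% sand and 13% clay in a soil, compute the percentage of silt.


Step 1: sand + silt + clay = 100%
Step 2: silt = 100 - sand - clay
Step 3: silt = 100 - 22 - 13
Step 4: silt = 65%

65


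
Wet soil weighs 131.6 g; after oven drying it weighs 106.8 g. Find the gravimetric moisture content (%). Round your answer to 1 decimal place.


Step 1: Water mass = wet - dry = 131.6 - 106.8 = 24.8 g
Step 2: w = 100 * water mass / dry mass
Step 3: w = 100 * 24.8 / 106.8 = 23.2%

23.2


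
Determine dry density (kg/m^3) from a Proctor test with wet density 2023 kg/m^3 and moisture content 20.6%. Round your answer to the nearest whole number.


Step 1: Dry density = wet density / (1 + w/100)
Step 2: Dry density = 2023 / (1 + 20.6/100)
Step 3: Dry density = 2023 / 1.206
Step 4: Dry density = 1677 kg/m^3

1677


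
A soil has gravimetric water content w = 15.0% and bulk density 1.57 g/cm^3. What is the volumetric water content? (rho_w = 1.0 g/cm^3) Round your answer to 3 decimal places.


Step 1: theta = (w / 100) * BD / rho_w
Step 2: theta = (15.0 / 100) * 1.57 / 1.0
Step 3: theta = 0.15 * 1.57
Step 4: theta = 0.236

0.236


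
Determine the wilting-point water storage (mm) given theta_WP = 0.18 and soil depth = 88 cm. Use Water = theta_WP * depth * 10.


Step 1: Water (mm) = theta_WP * depth * 10
Step 2: Water = 0.18 * 88 * 10
Step 3: Water = 158.4 mm

158.4


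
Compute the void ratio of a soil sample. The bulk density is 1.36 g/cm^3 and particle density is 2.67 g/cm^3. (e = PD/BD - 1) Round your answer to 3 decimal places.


Step 1: e = PD / BD - 1
Step 2: e = 2.67 / 1.36 - 1
Step 3: e = 1.96324 - 1
Step 4: e = 0.963

0.963


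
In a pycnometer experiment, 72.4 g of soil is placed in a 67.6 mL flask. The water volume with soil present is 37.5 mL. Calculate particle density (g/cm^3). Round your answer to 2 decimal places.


Step 1: Volume of solids = flask volume - water volume with soil
Step 2: V_solids = 67.6 - 37.5 = 30.1 mL
Step 3: Particle density = mass / V_solids = 72.4 / 30.1 = 2.41 g/cm^3

2.41


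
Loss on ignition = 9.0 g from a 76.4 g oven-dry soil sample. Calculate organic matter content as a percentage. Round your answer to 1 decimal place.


Step 1: OM% = 100 * LOI / sample mass
Step 2: OM = 100 * 9.0 / 76.4
Step 3: OM = 11.8%

11.8


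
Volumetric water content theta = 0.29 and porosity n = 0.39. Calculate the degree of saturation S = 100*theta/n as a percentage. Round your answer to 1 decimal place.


Step 1: S = 100 * theta_v / n
Step 2: S = 100 * 0.29 / 0.39
Step 3: S = 74.4%

74.4


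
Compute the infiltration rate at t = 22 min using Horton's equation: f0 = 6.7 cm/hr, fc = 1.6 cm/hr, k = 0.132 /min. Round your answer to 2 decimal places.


Step 1: f = fc + (f0 - fc) * exp(-k * t)
Step 2: exp(-0.132 * 22) = 0.054804
Step 3: f = 1.6 + (6.7 - 1.6) * 0.054804
Step 4: f = 1.6 + 5.1 * 0.054804
Step 5: f = 1.88 cm/hr

1.88


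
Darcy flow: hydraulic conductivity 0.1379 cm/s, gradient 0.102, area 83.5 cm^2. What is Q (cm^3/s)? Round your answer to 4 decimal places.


Step 1: Apply Darcy's law: Q = K * i * A
Step 2: Q = 0.1379 * 0.102 * 83.5
Step 3: Q = 1.1745 cm^3/s

1.1745


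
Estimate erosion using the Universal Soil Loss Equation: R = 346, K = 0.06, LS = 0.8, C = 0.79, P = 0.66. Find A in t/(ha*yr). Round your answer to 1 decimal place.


Step 1: A = R * K * LS * C * P
Step 2: R * K = 346 * 0.06 = 20.76
Step 3: (R*K) * LS = 20.76 * 0.8 = 16.608
Step 4: * C * P = 16.608 * 0.79 * 0.66 = 8.7
Step 5: A = 8.7 t/(ha*yr)

8.7


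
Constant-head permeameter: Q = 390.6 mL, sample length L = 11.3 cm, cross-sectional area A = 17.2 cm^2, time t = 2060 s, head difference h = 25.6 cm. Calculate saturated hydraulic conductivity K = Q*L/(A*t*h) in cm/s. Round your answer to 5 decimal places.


Step 1: K = Q * L / (A * t * h)
Step 2: Numerator = 390.6 * 11.3 = 4413.78
Step 3: Denominator = 17.2 * 2060 * 25.6 = 907059.2
Step 4: K = 4413.78 / 907059.2 = 0.00487 cm/s

0.00487


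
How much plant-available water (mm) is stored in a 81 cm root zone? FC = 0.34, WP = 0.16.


Step 1: Available water = (FC - WP) * depth * 10
Step 2: AW = (0.34 - 0.16) * 81 * 10
Step 3: AW = 0.18 * 81 * 10
Step 4: AW = 145.8 mm

145.8


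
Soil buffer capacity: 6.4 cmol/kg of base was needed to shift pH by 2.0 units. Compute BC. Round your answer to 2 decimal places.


Step 1: BC = change in base / change in pH
Step 2: BC = 6.4 / 2.0
Step 3: BC = 3.2 cmol/(kg*pH unit)

3.2


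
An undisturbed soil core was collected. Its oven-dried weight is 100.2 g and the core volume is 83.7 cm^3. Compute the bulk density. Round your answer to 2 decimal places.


Step 1: Identify the formula: BD = dry mass / volume
Step 2: Substitute values: BD = 100.2 / 83.7
Step 3: BD = 1.2 g/cm^3

1.2


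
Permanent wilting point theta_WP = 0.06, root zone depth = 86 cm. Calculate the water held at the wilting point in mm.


Step 1: Water (mm) = theta_WP * depth * 10
Step 2: Water = 0.06 * 86 * 10
Step 3: Water = 51.6 mm

51.6


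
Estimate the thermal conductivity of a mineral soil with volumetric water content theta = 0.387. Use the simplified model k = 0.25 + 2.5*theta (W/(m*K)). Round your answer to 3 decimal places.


Step 1: k = 0.25 + 2.5 * theta
Step 2: k = 0.25 + 2.5 * 0.387
Step 3: k = 0.25 + 0.968
Step 4: k = 1.218 W/(m*K)

1.218


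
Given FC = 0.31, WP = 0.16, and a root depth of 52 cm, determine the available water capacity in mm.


Step 1: Available water = (FC - WP) * depth * 10
Step 2: AW = (0.31 - 0.16) * 52 * 10
Step 3: AW = 0.15 * 52 * 10
Step 4: AW = 78.0 mm

78.0


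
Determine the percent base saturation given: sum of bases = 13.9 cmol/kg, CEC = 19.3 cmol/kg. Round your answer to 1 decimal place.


Step 1: BS = 100 * (sum of bases) / CEC
Step 2: BS = 100 * 13.9 / 19.3
Step 3: BS = 72.0%

72.0


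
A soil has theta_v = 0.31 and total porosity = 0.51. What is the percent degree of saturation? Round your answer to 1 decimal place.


Step 1: S = 100 * theta_v / n
Step 2: S = 100 * 0.31 / 0.51
Step 3: S = 60.8%

60.8


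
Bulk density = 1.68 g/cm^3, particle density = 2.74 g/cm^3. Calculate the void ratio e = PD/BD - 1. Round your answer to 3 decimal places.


Step 1: e = PD / BD - 1
Step 2: e = 2.74 / 1.68 - 1
Step 3: e = 1.63095 - 1
Step 4: e = 0.631

0.631


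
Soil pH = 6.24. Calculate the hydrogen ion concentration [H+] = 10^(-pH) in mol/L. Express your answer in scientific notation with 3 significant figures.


Step 1: [H+] = 10^(-pH)
Step 2: [H+] = 10^(-6.24)
Step 3: [H+] = 5.75e-07 mol/L

5.75e-07


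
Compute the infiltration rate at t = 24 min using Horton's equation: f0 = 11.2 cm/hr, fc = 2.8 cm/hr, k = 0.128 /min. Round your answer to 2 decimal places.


Step 1: f = fc + (f0 - fc) * exp(-k * t)
Step 2: exp(-0.128 * 24) = 0.046328
Step 3: f = 2.8 + (11.2 - 2.8) * 0.046328
Step 4: f = 2.8 + 8.4 * 0.046328
Step 5: f = 3.19 cm/hr

3.19


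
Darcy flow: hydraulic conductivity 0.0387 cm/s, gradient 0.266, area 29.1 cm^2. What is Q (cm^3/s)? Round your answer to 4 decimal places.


Step 1: Apply Darcy's law: Q = K * i * A
Step 2: Q = 0.0387 * 0.266 * 29.1
Step 3: Q = 0.2996 cm^3/s

0.2996


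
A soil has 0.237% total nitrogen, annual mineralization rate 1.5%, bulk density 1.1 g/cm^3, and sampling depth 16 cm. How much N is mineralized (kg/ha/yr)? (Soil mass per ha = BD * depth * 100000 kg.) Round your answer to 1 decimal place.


Step 1: Soil mass per ha = BD * depth * 100000 = 1.1 * 16 * 100000 = 1760000 kg
Step 2: Total N pool = soil mass * N%/100 = 1760000 * 0.237/100 = 4171.2 kg/ha
Step 3: N mineralized = N pool * rate%/100 = 4171.2 * 1.5/100 = 62.6 kg/ha/yr

62.6


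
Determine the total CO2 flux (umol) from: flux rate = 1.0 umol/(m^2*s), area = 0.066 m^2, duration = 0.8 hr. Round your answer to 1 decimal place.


Step 1: Convert time to seconds: 0.8 hr * 3600 = 2880.0 s
Step 2: Total = flux * area * time_s
Step 3: Total = 1.0 * 0.066 * 2880.0
Step 4: Total = 190.1 umol

190.1


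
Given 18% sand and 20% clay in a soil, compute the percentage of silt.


Step 1: sand + silt + clay = 100%
Step 2: silt = 100 - sand - clay
Step 3: silt = 100 - 18 - 20
Step 4: silt = 62%

62


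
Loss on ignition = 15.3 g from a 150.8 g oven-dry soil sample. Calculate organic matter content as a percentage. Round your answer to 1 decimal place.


Step 1: OM% = 100 * LOI / sample mass
Step 2: OM = 100 * 15.3 / 150.8
Step 3: OM = 10.1%

10.1


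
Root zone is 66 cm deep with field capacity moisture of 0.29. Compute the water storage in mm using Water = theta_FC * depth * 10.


Step 1: Water (mm) = theta_FC * depth (cm) * 10
Step 2: Water = 0.29 * 66 * 10
Step 3: Water = 191.4 mm

191.4


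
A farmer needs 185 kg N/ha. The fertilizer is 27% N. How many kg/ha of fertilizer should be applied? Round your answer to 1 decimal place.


Step 1: Fertilizer rate = target N / (N content / 100)
Step 2: Rate = 185 / (27 / 100)
Step 3: Rate = 185 / 0.27
Step 4: Rate = 685.2 kg/ha

685.2


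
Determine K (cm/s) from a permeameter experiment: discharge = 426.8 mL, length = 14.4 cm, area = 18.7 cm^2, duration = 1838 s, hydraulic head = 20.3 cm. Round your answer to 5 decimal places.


Step 1: K = Q * L / (A * t * h)
Step 2: Numerator = 426.8 * 14.4 = 6145.92
Step 3: Denominator = 18.7 * 1838 * 20.3 = 697723.18
Step 4: K = 6145.92 / 697723.18 = 0.00881 cm/s

0.00881


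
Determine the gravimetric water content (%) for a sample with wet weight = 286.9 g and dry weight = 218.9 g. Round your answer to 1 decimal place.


Step 1: Water mass = wet - dry = 286.9 - 218.9 = 68.0 g
Step 2: w = 100 * water mass / dry mass
Step 3: w = 100 * 68.0 / 218.9 = 31.1%

31.1


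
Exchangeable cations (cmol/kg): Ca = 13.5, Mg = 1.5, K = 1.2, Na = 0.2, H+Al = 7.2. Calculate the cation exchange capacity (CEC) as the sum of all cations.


Step 1: CEC = Ca + Mg + K + Na + (H+Al)
Step 2: CEC = 13.5 + 1.5 + 1.2 + 0.2 + 7.2
Step 3: CEC = 23.6 cmol/kg

23.6


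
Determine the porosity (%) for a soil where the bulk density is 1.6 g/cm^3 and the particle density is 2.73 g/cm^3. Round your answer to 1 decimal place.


Step 1: Formula: n = 100 * (1 - BD / PD)
Step 2: n = 100 * (1 - 1.6 / 2.73)
Step 3: n = 100 * (1 - 0.58608)
Step 4: n = 41.4%

41.4


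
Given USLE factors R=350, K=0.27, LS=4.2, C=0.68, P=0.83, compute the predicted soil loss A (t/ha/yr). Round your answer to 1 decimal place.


Step 1: A = R * K * LS * C * P
Step 2: R * K = 350 * 0.27 = 94.5
Step 3: (R*K) * LS = 94.5 * 4.2 = 396.9
Step 4: * C * P = 396.9 * 0.68 * 0.83 = 224.0
Step 5: A = 224.0 t/(ha*yr)

224.0


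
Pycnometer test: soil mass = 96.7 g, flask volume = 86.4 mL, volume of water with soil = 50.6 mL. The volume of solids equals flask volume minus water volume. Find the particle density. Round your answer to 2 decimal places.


Step 1: Volume of solids = flask volume - water volume with soil
Step 2: V_solids = 86.4 - 50.6 = 35.8 mL
Step 3: Particle density = mass / V_solids = 96.7 / 35.8 = 2.7 g/cm^3

2.7


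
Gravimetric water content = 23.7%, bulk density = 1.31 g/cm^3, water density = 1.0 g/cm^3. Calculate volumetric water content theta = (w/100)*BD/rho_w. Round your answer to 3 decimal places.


Step 1: theta = (w / 100) * BD / rho_w
Step 2: theta = (23.7 / 100) * 1.31 / 1.0
Step 3: theta = 0.237 * 1.31
Step 4: theta = 0.31

0.31


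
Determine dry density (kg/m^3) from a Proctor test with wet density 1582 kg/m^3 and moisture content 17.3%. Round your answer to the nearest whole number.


Step 1: Dry density = wet density / (1 + w/100)
Step 2: Dry density = 1582 / (1 + 17.3/100)
Step 3: Dry density = 1582 / 1.173
Step 4: Dry density = 1349 kg/m^3

1349


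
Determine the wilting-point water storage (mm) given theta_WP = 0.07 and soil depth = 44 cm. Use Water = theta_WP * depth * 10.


Step 1: Water (mm) = theta_WP * depth * 10
Step 2: Water = 0.07 * 44 * 10
Step 3: Water = 30.8 mm

30.8


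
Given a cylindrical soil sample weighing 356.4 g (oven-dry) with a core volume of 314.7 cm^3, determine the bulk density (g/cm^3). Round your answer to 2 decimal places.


Step 1: Identify the formula: BD = dry mass / volume
Step 2: Substitute values: BD = 356.4 / 314.7
Step 3: BD = 1.13 g/cm^3

1.13


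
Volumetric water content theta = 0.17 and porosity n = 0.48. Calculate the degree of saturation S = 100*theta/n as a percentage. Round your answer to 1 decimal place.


Step 1: S = 100 * theta_v / n
Step 2: S = 100 * 0.17 / 0.48
Step 3: S = 35.4%

35.4


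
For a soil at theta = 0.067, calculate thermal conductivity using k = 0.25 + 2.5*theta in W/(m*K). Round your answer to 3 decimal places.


Step 1: k = 0.25 + 2.5 * theta
Step 2: k = 0.25 + 2.5 * 0.067
Step 3: k = 0.25 + 0.168
Step 4: k = 0.418 W/(m*K)

0.418


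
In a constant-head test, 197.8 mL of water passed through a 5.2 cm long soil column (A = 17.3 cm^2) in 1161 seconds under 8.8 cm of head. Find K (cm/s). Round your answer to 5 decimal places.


Step 1: K = Q * L / (A * t * h)
Step 2: Numerator = 197.8 * 5.2 = 1028.56
Step 3: Denominator = 17.3 * 1161 * 8.8 = 176750.64
Step 4: K = 1028.56 / 176750.64 = 0.00582 cm/s

0.00582


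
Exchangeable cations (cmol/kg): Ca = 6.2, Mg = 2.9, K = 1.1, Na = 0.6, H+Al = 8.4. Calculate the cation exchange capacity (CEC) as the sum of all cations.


Step 1: CEC = Ca + Mg + K + Na + (H+Al)
Step 2: CEC = 6.2 + 2.9 + 1.1 + 0.6 + 8.4
Step 3: CEC = 19.2 cmol/kg

19.2


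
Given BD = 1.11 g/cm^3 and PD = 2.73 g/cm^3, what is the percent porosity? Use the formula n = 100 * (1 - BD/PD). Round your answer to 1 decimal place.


Step 1: Formula: n = 100 * (1 - BD / PD)
Step 2: n = 100 * (1 - 1.11 / 2.73)
Step 3: n = 100 * (1 - 0.40659)
Step 4: n = 59.3%

59.3


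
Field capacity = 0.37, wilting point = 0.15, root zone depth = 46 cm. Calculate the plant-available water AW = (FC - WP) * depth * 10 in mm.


Step 1: Available water = (FC - WP) * depth * 10
Step 2: AW = (0.37 - 0.15) * 46 * 10
Step 3: AW = 0.22 * 46 * 10
Step 4: AW = 101.2 mm

101.2


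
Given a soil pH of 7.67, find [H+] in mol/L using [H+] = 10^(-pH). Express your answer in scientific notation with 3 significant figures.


Step 1: [H+] = 10^(-pH)
Step 2: [H+] = 10^(-7.67)
Step 3: [H+] = 2.14e-08 mol/L

2.14e-08


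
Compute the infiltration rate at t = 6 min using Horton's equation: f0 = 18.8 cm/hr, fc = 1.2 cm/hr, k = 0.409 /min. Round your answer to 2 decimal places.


Step 1: f = fc + (f0 - fc) * exp(-k * t)
Step 2: exp(-0.409 * 6) = 0.085949
Step 3: f = 1.2 + (18.8 - 1.2) * 0.085949
Step 4: f = 1.2 + 17.6 * 0.085949
Step 5: f = 2.71 cm/hr

2.71


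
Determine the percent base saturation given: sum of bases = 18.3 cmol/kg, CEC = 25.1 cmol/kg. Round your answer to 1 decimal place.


Step 1: BS = 100 * (sum of bases) / CEC
Step 2: BS = 100 * 18.3 / 25.1
Step 3: BS = 72.9%

72.9


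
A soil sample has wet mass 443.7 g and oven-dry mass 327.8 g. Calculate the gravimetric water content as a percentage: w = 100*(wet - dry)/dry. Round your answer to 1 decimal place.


Step 1: Water mass = wet - dry = 443.7 - 327.8 = 115.9 g
Step 2: w = 100 * water mass / dry mass
Step 3: w = 100 * 115.9 / 327.8 = 35.4%

35.4


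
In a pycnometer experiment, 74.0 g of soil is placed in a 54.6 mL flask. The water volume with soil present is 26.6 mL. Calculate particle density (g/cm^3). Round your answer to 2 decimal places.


Step 1: Volume of solids = flask volume - water volume with soil
Step 2: V_solids = 54.6 - 26.6 = 28.0 mL
Step 3: Particle density = mass / V_solids = 74.0 / 28.0 = 2.64 g/cm^3

2.64


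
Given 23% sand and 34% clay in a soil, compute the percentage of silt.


Step 1: sand + silt + clay = 100%
Step 2: silt = 100 - sand - clay
Step 3: silt = 100 - 23 - 34
Step 4: silt = 43%

43


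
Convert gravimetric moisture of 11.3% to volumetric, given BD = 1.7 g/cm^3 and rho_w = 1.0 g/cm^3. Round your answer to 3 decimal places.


Step 1: theta = (w / 100) * BD / rho_w
Step 2: theta = (11.3 / 100) * 1.7 / 1.0
Step 3: theta = 0.113 * 1.7
Step 4: theta = 0.192

0.192


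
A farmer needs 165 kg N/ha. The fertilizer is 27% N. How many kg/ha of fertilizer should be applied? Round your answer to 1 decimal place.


Step 1: Fertilizer rate = target N / (N content / 100)
Step 2: Rate = 165 / (27 / 100)
Step 3: Rate = 165 / 0.27
Step 4: Rate = 611.1 kg/ha

611.1


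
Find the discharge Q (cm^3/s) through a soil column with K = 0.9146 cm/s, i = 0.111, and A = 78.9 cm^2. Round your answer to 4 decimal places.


Step 1: Apply Darcy's law: Q = K * i * A
Step 2: Q = 0.9146 * 0.111 * 78.9
Step 3: Q = 8.01 cm^3/s

8.01


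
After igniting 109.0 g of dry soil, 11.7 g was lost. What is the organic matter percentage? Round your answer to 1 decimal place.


Step 1: OM% = 100 * LOI / sample mass
Step 2: OM = 100 * 11.7 / 109.0
Step 3: OM = 10.7%

10.7


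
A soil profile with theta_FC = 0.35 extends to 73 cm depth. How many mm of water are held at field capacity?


Step 1: Water (mm) = theta_FC * depth (cm) * 10
Step 2: Water = 0.35 * 73 * 10
Step 3: Water = 255.5 mm

255.5


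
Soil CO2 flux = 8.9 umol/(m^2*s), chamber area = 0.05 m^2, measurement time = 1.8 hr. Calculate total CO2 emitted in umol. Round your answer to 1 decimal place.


Step 1: Convert time to seconds: 1.8 hr * 3600 = 6480.0 s
Step 2: Total = flux * area * time_s
Step 3: Total = 8.9 * 0.05 * 6480.0
Step 4: Total = 2883.6 umol

2883.6
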